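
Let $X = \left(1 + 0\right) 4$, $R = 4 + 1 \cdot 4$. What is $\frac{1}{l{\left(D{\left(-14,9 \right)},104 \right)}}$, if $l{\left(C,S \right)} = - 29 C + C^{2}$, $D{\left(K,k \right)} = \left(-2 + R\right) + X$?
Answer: $- \frac{1}{190} \approx -0.0052632$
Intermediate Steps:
$R = 8$ ($R = 4 + 4 = 8$)
$X = 4$ ($X = 1 \cdot 4 = 4$)
$D{\left(K,k \right)} = 10$ ($D{\left(K,k \right)} = \left(-2 + 8\right) + 4 = 6 + 4 = 10$)
$l{\left(C,S \right)} = C^{2} - 29 C$
$\frac{1}{l{\left(D{\left(-14,9 \right)},104 \right)}} = \frac{1}{10 \left(-29 + 10\right)} = \frac{1}{10 \left(-19\right)} = \frac{1}{-190} = - \frac{1}{190}$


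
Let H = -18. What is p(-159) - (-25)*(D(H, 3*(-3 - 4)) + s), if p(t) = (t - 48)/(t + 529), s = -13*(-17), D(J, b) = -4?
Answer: 2007043/370 ≈ 5424.4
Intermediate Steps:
s = 221
p(t) = (-48 + t)/(529 + t)
p(-159) - (-25)*(D(H, 3*(-3 - 4)) + s) = (-48 - 159)/(529 - 159) - (-25)*(-4 + 221) = -207/370 - (-25)*217 = (1/370)*(-207) - 1*(-5425) = -207/370 + 5425 = 2007043/370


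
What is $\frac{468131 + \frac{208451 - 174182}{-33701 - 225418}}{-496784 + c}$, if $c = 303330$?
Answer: $- \frac{20216933720}{8354601171} \approx -2.4199$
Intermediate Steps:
$\frac{468131 + \frac{208451 - 174182}{-33701 - 225418}}{-496784 + c} = \frac{468131 + \frac{208451 - 174182}{-33701 - 225418}}{-496784 + 303330} = \frac{468131 + \frac{34269}{-259119}}{-193454} = \left(468131 + 34269 \left(- \frac{1}{259119}\right)\right) \left(- \frac{1}{193454}\right) = \left(468131 - \frac{11423}{86373}\right) \left(- \frac{1}{193454}\right) = \frac{40433867440}{86373} \left(- \frac{1}{193454}\right) = - \frac{20216933720}{8354601171}$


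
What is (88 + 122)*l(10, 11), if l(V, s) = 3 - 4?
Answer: -210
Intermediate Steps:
l(V, s) = -1
(88 + 122)*l(10, 11) = (88 + 122)*(-1) = 210*(-1) = -210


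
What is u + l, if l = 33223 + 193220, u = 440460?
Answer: 666903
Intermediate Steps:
l = 226443
u + l = 440460 + 226443 = 666903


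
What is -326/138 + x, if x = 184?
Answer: 12533/69 ≈ 181.64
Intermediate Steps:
-326/138 + x = -326/138 + 184 = -326*1/138 + 184 = -163/69 + 184 = 12533/69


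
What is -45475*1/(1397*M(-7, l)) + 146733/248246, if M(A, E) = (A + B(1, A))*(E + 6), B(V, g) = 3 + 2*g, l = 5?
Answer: 12969053762/17166583269 ≈ 0.75548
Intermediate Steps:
M(A, E) = (3 + 3*A)*(6 + E) (M(A, E) = (A + (3 + 2*A))*(E + 6) = (3 + 3*A)*(6 + E))
-45475*1/(1397*M(-7, l)) + 146733/248246 = -45475*1/(1397*(18 + 3*5 + 18*(-7) + 3*(-7)*5)) + 146733/248246 = -45475*1/(1397*(18 + 15 - 126 - 105)) + 146733*(1/248246) = -45475/((-198*1397)) + 146733/248246 = -45475/(-276606) + 146733/248246 = -45475*(-1/276606) + 146733/248246 = 45475/276606 + 146733/248246 = 12969053762/17166583269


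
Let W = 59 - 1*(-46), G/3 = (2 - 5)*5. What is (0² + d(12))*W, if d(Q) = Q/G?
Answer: -28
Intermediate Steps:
G = -45 (G = 3*((2 - 5)*5) = 3*(-3*5) = 3*(-15) = -45)
W = 105 (W = 59 + 46 = 105)
d(Q) = -Q/45 (d(Q) = Q/(-45) = Q*(-1/45) = -Q/45)
(0² + d(12))*W = (0² - 1/45*12)*105 = (0 - 4/15)*105 = -4/15*105 = -28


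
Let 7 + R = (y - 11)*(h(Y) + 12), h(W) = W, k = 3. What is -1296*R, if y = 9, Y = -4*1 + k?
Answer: 37584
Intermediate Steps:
Y = -1 (Y = -4*1 + 3 = -4 + 3 = -1)
R = -29 (R = -7 + (9 - 11)*(-1 + 12) = -7 - 2*11 = -7 - 22 = -29)
-1296*R = -1296*(-29) = 37584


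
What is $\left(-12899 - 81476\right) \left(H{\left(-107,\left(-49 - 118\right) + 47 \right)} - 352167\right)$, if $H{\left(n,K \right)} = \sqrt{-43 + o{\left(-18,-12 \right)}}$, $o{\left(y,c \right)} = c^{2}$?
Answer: $33235760625 - 94375 \sqrt{101} \approx 3.3235 \cdot 10^{10}$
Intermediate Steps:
$H{\left(n,K \right)} = \sqrt{101}$ ($H{\left(n,K \right)} = \sqrt{-43 + \left(-12\right)^{2}} = \sqrt{-43 + 144} = \sqrt{101}$)
$\left(-12899 - 81476\right) \left(H{\left(-107,\left(-49 - 118\right) + 47 \right)} - 352167\right) = \left(-12899 - 81476\right) \left(\sqrt{101} - 352167\right) = - 94375 \left(-352167 + \sqrt{101}\right) = 33235760625 - 94375 \sqrt{101}$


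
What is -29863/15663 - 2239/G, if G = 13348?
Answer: -433680781/209069724 ≈ -2.0743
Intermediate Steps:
-29863/15663 - 2239/G = -29863/15663 - 2239/13348 = -433680781/209069724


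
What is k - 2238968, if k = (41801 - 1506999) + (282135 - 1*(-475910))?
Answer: -2946121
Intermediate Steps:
k = -707153 (k = -1465198 + (282135 + 475910) = -1465198 + 758045 = -707153)
k - 2238968 = -707153 - 2238968 = -2946121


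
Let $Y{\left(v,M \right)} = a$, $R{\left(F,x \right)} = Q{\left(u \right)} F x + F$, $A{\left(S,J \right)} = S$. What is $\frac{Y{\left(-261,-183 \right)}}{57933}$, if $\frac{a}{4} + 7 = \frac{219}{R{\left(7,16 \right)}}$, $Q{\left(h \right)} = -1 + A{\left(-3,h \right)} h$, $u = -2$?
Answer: $- \frac{5000}{10949337} \approx -0.00045665$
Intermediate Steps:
$Q{\left(h \right)} = -1 - 3 h$
$R{\left(F,x \right)} = F + 5 F x$ ($R{\left(F,x \right)} = \left(-1 - -6\right) F x + F = \left(-1 + 6\right) F x + F = 5 F x + F = F + 5 F x$)
$a = - \frac{5000}{189}$ ($a = -28 + 4 \frac{219}{7 \left(1 + 5 \cdot 16\right)} = -28 + 4 \frac{219}{7 \left(1 + 80\right)} = -28 + 4 \frac{219}{7 \cdot 81} = -28 + 4 \cdot \frac{219}{567} = -28 + 4 \cdot 219 \cdot \frac{1}{567} = -28 + 4 \cdot \frac{73}{189} = -28 + \frac{292}{189} = - \frac{5000}{189} \approx -26.455$)
$Y{\left(v,M \right)} = - \frac{5000}{189}$
$\frac{Y{\left(-261,-183 \right)}}{57933} = - \frac{5000}{189 \cdot 57933} = \left(- \frac{5000}{189}\right) \frac{1}{57933} = - \frac{5000}{10949337}$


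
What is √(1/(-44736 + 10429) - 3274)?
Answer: I*√22801187157/2639 ≈ 57.219*I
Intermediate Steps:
√(1/(-44736 + 10429) - 3274) = √(1/(-34307) - 3274) = √(-1/34307 - 3274) = √(-112321119/34307) = I*√22801187157/2639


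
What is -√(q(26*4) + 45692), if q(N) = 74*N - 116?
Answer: -2*√13318 ≈ -230.81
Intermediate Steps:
q(N) = -116 + 74*N
-√(q(26*4) + 45692) = -√((-116 + 74*(26*4)) + 45692) = -√((-116 + 74*104) + 45692) = -√((-116 + 7696) + 45692) = -√(7580 + 45692) = -√53272 = -2*√13318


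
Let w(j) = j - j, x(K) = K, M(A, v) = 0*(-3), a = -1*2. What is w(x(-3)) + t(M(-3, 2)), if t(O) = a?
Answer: -2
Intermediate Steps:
a = -2
M(A, v) = 0
t(O) = -2
w(j) = 0
w(x(-3)) + t(M(-3, 2)) = 0 - 2 = -2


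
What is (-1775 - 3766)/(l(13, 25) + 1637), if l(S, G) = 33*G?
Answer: -5541/2462 ≈ -2.2506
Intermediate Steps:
(-1775 - 3766)/(l(13, 25) + 1637) = (-1775 - 3766)/(33*25 + 1637) = -5541/(825 + 1637) = -5541/2462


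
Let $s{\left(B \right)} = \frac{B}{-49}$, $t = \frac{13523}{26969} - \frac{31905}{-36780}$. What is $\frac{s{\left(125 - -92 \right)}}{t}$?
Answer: $- \frac{2049967628}{633650213} \approx -3.2352$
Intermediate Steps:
$t = \frac{90521459}{66127988}$ ($t = 13523 \cdot \frac{1}{26969} - - \frac{2127}{2452} = \frac{13523}{26969} + \frac{2127}{2452} = \frac{90521459}{66127988} \approx 1.3689$)
$s{\left(B \right)} = - \frac{B}{49}$ ($s{\left(B \right)} = B \left(- \frac{1}{49}\right) = - \frac{B}{49}$)
$\frac{s{\left(125 - -92 \right)}}{t} = \frac{\left(- \frac{1}{49}\right) \left(125 - -92\right)}{\frac{90521459}{66127988}} = - \frac{125 + 92}{49} \cdot \frac{66127988}{90521459} = \left(- \frac{1}{49}\right) 217 \cdot \frac{66127988}{90521459} = \left(- \frac{31}{7}\right) \frac{66127988}{90521459} = - \frac{2049967628}{633650213}$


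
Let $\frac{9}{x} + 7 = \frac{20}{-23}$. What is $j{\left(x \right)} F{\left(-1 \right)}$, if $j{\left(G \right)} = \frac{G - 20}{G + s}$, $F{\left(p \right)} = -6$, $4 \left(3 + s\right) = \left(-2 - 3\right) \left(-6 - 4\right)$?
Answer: $\frac{45924}{3025} \approx 15.181$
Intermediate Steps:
$s = \frac{19}{2}$ ($s = -3 + \frac{\left(-2 - 3\right) \left(-6 - 4\right)}{4} = -3 + \frac{\left(-5\right) \left(-10\right)}{4} = -3 + \frac{1}{4} \cdot 50 = -3 + \frac{25}{2} = \frac{19}{2} \approx 9.5$)
$x = - \frac{207}{181}$ ($x = \frac{9}{-7 + \frac{20}{-23}} = \frac{9}{-7 + 20 \left(- \frac{1}{23}\right)} = \frac{9}{-7 - \frac{20}{23}} = \frac{9}{- \frac{181}{23}} = 9 \left(- \frac{23}{181}\right) = - \frac{207}{181} \approx -1.1436$)
$j{\left(G \right)} = \frac{-20 + G}{\frac{19}{2} + G}$ ($j{\left(G \right)} = \frac{G - 20}{G + \frac{19}{2}} = \frac{-20 + G}{\frac{19}{2} + G}$)
$j{\left(x \right)} F{\left(-1 \right)} = \frac{2 \left(-20 - \frac{207}{181}\right)}{19 + 2 \left(- \frac{207}{181}\right)} \left(-6\right) = 2 \frac{1}{19 - \frac{414}{181}} \left(- \frac{3827}{181}\right) \left(-6\right) = 2 \frac{1}{\frac{3025}{181}} \left(- \frac{3827}{181}\right) \left(-6\right) = 2 \cdot \frac{181}{3025} \left(- \frac{3827}{181}\right) \left(-6\right) = \left(- \frac{7654}{3025}\right) \left(-6\right) = \frac{45924}{3025}$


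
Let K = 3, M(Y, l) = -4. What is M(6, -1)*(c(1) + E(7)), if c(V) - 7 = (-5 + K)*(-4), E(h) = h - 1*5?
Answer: -68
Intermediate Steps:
E(h) = -5 + h (E(h) = h - 5 = -5 + h)
c(V) = 15 (c(V) = 7 + (-5 + 3)*(-4) = 7 - 2*(-4) = 7 + 8 = 15)
M(6, -1)*(c(1) + E(7)) = -4*(15 + (-5 + 7)) = -4*(15 + 2) = -4*17 = -68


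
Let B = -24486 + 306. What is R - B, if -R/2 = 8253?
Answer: 7674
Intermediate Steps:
R = -16506 (R = -2*8253 = -16506)
B = -24180
R - B = -16506 - 1*(-24180) = -16506 + 24180 = 7674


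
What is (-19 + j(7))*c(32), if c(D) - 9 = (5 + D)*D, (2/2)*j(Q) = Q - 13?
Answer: -29825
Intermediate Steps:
j(Q) = -13 + Q (j(Q) = Q - 13 = -13 + Q)
c(D) = 9 + D*(5 + D) (c(D) = 9 + (5 + D)*D = 9 + D*(5 + D))
(-19 + j(7))*c(32) = (-19 + (-13 + 7))*(9 + 32² + 5*32) = (-19 - 6)*(9 + 1024 + 160) = -25*1193 = -29825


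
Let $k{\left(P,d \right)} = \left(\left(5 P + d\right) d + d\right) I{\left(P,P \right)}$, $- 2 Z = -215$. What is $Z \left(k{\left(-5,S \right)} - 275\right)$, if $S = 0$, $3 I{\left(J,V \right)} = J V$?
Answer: $- \frac{59125}{2} \approx -29563.0$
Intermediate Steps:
$Z = \frac{215}{2}$ ($Z = \left(- \frac{1}{2}\right) \left(-215\right) = \frac{215}{2} \approx 107.5$)
$I{\left(J,V \right)} = \frac{J V}{3}$
$k{\left(P,d \right)} = \frac{P^{2} \left(d + d \left(d + 5 P\right)\right)}{3}$ ($k{\left(P,d \right)} = \left(\left(5 P + d\right) d + d\right) \frac{P P}{3} = \left(\left(d + 5 P\right) d + d\right) \frac{P^{2}}{3} = \left(d \left(d + 5 P\right) + d\right) \frac{P^{2}}{3} = \left(d + d \left(d + 5 P\right)\right) \frac{P^{2}}{3} = \frac{P^{2} \left(d + d \left(d + 5 P\right)\right)}{3}$)
$Z \left(k{\left(-5,S \right)} - 275\right) = \frac{215 \left(\frac{1}{3} \cdot 0 \left(-5\right)^{2} \left(1 + 0 + 5 \left(-5\right)\right) - 275\right)}{2} = \frac{215 \left(\frac{1}{3} \cdot 0 \cdot 25 \left(1 + 0 - 25\right) - 275\right)}{2} = \frac{215 \left(\frac{1}{3} \cdot 0 \cdot 25 \left(-24\right) - 275\right)}{2} = \frac{215 \left(0 - 275\right)}{2} = \frac{215}{2} \left(-275\right) = - \frac{59125}{2}$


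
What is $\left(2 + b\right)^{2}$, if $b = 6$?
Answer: $64$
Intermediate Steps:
$\left(2 + b\right)^{2} = \left(2 + 6\right)^{2} = 8^{2} = 64$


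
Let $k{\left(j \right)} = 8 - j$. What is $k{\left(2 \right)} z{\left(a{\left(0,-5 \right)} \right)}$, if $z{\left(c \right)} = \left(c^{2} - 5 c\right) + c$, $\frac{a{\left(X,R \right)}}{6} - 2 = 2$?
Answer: $2880$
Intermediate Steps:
$a{\left(X,R \right)} = 24$ ($a{\left(X,R \right)} = 12 + 6 \cdot 2 = 12 + 12 = 24$)
$z{\left(c \right)} = c^{2} - 4 c$
$k{\left(2 \right)} z{\left(a{\left(0,-5 \right)} \right)} = \left(8 - 2\right) 24 \left(-4 + 24\right) = \left(8 - 2\right) 24 \cdot 20 = 6 \cdot 480 = 2880$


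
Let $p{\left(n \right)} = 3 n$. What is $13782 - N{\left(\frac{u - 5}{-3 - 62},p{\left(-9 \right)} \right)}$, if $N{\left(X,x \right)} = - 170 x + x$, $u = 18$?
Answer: $9219$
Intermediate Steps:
$N{\left(X,x \right)} = - 169 x$
$13782 - N{\left(\frac{u - 5}{-3 - 62},p{\left(-9 \right)} \right)} = 13782 - - 169 \cdot 3 \left(-9\right) = 13782 - \left(-169\right) \left(-27\right) = 13782 - 4563 = 9219$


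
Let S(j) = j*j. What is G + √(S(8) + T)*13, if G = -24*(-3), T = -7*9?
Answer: 85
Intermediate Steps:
S(j) = j²
T = -63
G = 72
G + √(S(8) + T)*13 = 72 + √(8² - 63)*13 = 72 + √(64 - 63)*13 = 72 + √1*13 = 72 + 1*13 = 72 + 13 = 85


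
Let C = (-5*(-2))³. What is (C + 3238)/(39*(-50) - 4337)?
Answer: -4238/6287 ≈ -0.67409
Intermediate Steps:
C = 1000 (C = 10³ = 1000)
(C + 3238)/(39*(-50) - 4337) = (1000 + 3238)/(39*(-50) - 4337) = 4238/(-1950 - 4337) = 4238/(-6287) = 4238*(-1/6287) = -4238/6287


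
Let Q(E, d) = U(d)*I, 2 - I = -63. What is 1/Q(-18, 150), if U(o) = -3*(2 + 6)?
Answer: -1/1560 ≈ -0.00064103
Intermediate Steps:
U(o) = -24 (U(o) = -3*8 = -24)
I = 65 (I = 2 - 1*(-63) = 2 + 63 = 65)
Q(E, d) = -1560 (Q(E, d) = -24*65 = -1560)
1/Q(-18, 150) = 1/(-1560) = -1/1560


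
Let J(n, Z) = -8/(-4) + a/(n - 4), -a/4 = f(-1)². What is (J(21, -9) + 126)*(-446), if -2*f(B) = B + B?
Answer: -968712/17 ≈ -56983.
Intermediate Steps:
f(B) = -B (f(B) = -(B + B)/2 = -B)
a = -4 (a = -4*(-1*(-1))² = -4*1² = -4*1 = -4)
J(n, Z) = 2 - 4/(-4 + n) (J(n, Z) = -8/(-4) - 4/(n - 4) = -8*(-¼) - 4/(-4 + n) = 2 - 4/(-4 + n))
(J(21, -9) + 126)*(-446) = (2*(-6 + 21)/(-4 + 21) + 126)*(-446) = (2*15/17 + 126)*(-446) = (2*(1/17)*15 + 126)*(-446) = (30/17 + 126)*(-446) = (2172/17)*(-446) = -968712/17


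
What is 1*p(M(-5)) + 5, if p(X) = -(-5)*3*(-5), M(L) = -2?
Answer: -70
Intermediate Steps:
p(X) = -75 (p(X) = -5*(-3)*(-5) = 15*(-5) = -75)
1*p(M(-5)) + 5 = 1*(-75) + 5 = -75 + 5 = -70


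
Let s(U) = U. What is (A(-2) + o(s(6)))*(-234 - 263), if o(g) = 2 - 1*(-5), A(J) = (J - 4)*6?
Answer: 14413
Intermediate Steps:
A(J) = -24 + 6*J (A(J) = (-4 + J)*6 = -24 + 6*J)
o(g) = 7 (o(g) = 2 + 5 = 7)
(A(-2) + o(s(6)))*(-234 - 263) = ((-24 + 6*(-2)) + 7)*(-234 - 263) = ((-24 - 12) + 7)*(-497) = (-36 + 7)*(-497) = -29*(-497) = 14413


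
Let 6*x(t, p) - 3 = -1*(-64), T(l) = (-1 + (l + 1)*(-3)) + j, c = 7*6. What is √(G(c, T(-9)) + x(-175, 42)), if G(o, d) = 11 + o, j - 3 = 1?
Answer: √2310/6 ≈ 8.0104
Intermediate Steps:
c = 42
j = 4 (j = 3 + 1 = 4)
T(l) = -3*l (T(l) = (-1 + (l + 1)*(-3)) + 4 = (-1 + (1 + l)*(-3)) + 4 = (-1 + (-3 - 3*l)) + 4 = (-4 - 3*l) + 4 = -3*l)
x(t, p) = 67/6 (x(t, p) = ½ + (-1*(-64))/6 = ½ + (⅙)*64 = ½ + 32/3 = 67/6)
√(G(c, T(-9)) + x(-175, 42)) = √((11 + 42) + 67/6) = √(53 + 67/6) = √(385/6) = √2310/6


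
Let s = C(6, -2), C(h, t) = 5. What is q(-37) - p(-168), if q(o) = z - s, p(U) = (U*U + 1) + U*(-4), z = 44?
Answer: -28858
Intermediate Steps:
p(U) = 1 + U**2 - 4*U (p(U) = (U**2 + 1) - 4*U = (1 + U**2) - 4*U = 1 + U**2 - 4*U)
s = 5
q(o) = 39 (q(o) = 44 - 1*5 = 44 - 5 = 39)
q(-37) - p(-168) = 39 - (1 + (-168)**2 - 4*(-168)) = 39 - (1 + 28224 + 672) = 39 - 1*28897 = 39 - 28897 = -28858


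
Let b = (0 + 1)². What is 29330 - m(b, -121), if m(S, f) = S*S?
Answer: 29329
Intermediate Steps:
b = 1 (b = 1² = 1)
m(S, f) = S²
29330 - m(b, -121) = 29330 - 1*1² = 29330 - 1*1 = 29330 - 1 = 29329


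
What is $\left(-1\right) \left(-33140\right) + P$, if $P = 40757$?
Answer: $73897$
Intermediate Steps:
$\left(-1\right) \left(-33140\right) + P = \left(-1\right) \left(-33140\right) + 40757 = 33140 + 40757 = 73897$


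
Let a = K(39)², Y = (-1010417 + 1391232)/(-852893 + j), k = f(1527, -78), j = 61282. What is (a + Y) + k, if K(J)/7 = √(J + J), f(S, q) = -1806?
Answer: 1595506961/791611 ≈ 2015.5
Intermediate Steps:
K(J) = 7*√2*√J (K(J) = 7*√(J + J) = 7*√(2*J) = 7*(√2*√J) = 7*√2*√J)
k = -1806
Y = -380815/791611 (Y = (-1010417 + 1391232)/(-852893 + 61282) = 380815/(-791611) = 380815*(-1/791611) = -380815/791611 ≈ -0.48106)
a = 3822 (a = (7*√2*√39)² = (7*√78)² = 3822)
(a + Y) + k = (3822 - 380815/791611) - 1806 = 3025156427/791611 - 1806 = 1595506961/791611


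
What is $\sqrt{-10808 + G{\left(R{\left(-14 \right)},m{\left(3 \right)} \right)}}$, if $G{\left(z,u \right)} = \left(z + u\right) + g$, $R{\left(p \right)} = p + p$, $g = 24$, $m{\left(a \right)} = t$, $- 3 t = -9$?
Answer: $3 i \sqrt{1201} \approx 103.97 i$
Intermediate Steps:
$t = 3$ ($t = \left(- \frac{1}{3}\right) \left(-9\right) = 3$)
$m{\left(a \right)} = 3$
$R{\left(p \right)} = 2 p$
$G{\left(z,u \right)} = 24 + u + z$ ($G{\left(z,u \right)} = \left(z + u\right) + 24 = \left(u + z\right) + 24 = 24 + u + z$)
$\sqrt{-10808 + G{\left(R{\left(-14 \right)},m{\left(3 \right)} \right)}} = \sqrt{-10808 + \left(24 + 3 + 2 \left(-14\right)\right)} = \sqrt{-10808 + \left(24 + 3 - 28\right)} = \sqrt{-10808 - 1} = \sqrt{-10809} = 3 i \sqrt{1201}$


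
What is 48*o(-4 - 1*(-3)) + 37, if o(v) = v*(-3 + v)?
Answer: 229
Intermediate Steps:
48*o(-4 - 1*(-3)) + 37 = 48*((-4 - 1*(-3))*(-3 + (-4 - 1*(-3)))) + 37 = 48*((-4 + 3)*(-3 + (-4 + 3))) + 37 = 48*(-(-3 - 1)) + 37 = 48*(-1*(-4)) + 37 = 48*4 + 37 = 192 + 37 = 229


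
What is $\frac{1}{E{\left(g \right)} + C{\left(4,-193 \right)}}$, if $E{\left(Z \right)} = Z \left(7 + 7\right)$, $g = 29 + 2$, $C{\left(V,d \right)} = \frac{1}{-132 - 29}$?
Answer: $\frac{161}{69873} \approx 0.0023042$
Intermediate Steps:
$C{\left(V,d \right)} = - \frac{1}{161}$ ($C{\left(V,d \right)} = \frac{1}{-161} = - \frac{1}{161}$)
$g = 31$
$E{\left(Z \right)} = 14 Z$ ($E{\left(Z \right)} = Z 14 = 14 Z$)
$\frac{1}{E{\left(g \right)} + C{\left(4,-193 \right)}} = \frac{1}{14 \cdot 31 - \frac{1}{161}} = \frac{1}{434 - \frac{1}{161}} = \frac{1}{\frac{69873}{161}} = \frac{161}{69873}$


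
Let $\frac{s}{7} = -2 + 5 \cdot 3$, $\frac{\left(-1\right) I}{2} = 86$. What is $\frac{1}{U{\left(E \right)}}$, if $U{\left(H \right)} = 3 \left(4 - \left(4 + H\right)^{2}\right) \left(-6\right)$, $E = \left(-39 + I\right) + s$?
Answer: $\frac{1}{242136} \approx 4.1299 \cdot 10^{-6}$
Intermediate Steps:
$I = -172$ ($I = \left(-2\right) 86 = -172$)
$s = 91$ ($s = 7 \left(-2 + 5 \cdot 3\right) = 7 \left(-2 + 15\right) = 7 \cdot 13 = 91$)
$E = -120$ ($E = \left(-39 - 172\right) + 91 = -211 + 91 = -120$)
$U{\left(H \right)} = -72 + 18 \left(4 + H\right)^{2}$ ($U{\left(H \right)} = \left(12 - 3 \left(4 + H\right)^{2}\right) \left(-6\right) = -72 + 18 \left(4 + H\right)^{2}$)
$\frac{1}{U{\left(E \right)}} = \frac{1}{-72 + 18 \left(4 - 120\right)^{2}} = \frac{1}{-72 + 18 \left(-116\right)^{2}} = \frac{1}{-72 + 18 \cdot 13456} = \frac{1}{-72 + 242208} = \frac{1}{242136}$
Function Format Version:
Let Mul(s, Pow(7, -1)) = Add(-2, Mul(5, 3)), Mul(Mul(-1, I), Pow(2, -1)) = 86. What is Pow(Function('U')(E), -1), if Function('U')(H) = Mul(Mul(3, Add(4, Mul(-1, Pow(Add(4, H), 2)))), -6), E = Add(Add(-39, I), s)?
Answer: Rational(1, 242136) ≈ 4.1299e-6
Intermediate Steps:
I = -172 (I = Mul(-2, 86) = -172)
s = 91 (s = Mul(7, Add(-2, Mul(5, 3))) = Mul(7, Add(-2, 15)) = Mul(7, 13) = 91)
E = -120 (E = Add(Add(-39, -172), 91) = Add(-211, 91) = -120)
Function('U')(H) = Add(-72, Mul(18, Pow(Add(4, H), 2))) (Function('U')(H) = Mul(Add(12, Mul(-3, Pow(Add(4, H), 2))), -6) = Add(-72, Mul(18, Pow(Add(4, H), 2))))
Pow(Function('U')(E), -1) = Pow(Add(-72, Mul(18, Pow(Add(4, -120), 2))), -1) = Pow(Add(-72, Mul(18, Pow(-116, 2))), -1) = Pow(Add(-72, Mul(18, 13456)), -1) = Pow(Add(-72, 242208), -1) = Pow(242136, -1) = Rational(1, 242136)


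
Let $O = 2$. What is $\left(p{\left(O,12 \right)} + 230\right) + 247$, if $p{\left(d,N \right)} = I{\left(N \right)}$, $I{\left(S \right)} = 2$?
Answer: $479$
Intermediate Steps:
$p{\left(d,N \right)} = 2$
$\left(p{\left(O,12 \right)} + 230\right) + 247 = \left(2 + 230\right) + 247 = 232 + 247 = 479$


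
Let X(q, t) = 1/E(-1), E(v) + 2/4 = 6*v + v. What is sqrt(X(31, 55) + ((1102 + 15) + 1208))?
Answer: sqrt(523095)/15 ≈ 48.217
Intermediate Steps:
E(v) = -1/2 + 7*v (E(v) = -1/2 + (6*v + v) = -1/2 + 7*v)
X(q, t) = -2/15 (X(q, t) = 1/(-1/2 + 7*(-1)) = 1/(-1/2 - 7) = 1/(-15/2) = -2/15)
sqrt(X(31, 55) + ((1102 + 15) + 1208)) = sqrt(-2/15 + ((1102 + 15) + 1208)) = sqrt(-2/15 + (1117 + 1208)) = sqrt(-2/15 + 2325) = sqrt(34873/15) = sqrt(523095)/15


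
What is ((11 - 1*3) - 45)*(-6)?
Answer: 222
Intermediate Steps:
((11 - 1*3) - 45)*(-6) = ((11 - 3) - 45)*(-6) = (8 - 45)*(-6) = -37*(-6) = 222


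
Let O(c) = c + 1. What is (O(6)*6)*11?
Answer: 462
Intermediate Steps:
O(c) = 1 + c
(O(6)*6)*11 = ((1 + 6)*6)*11 = (7*6)*11 = 42*11 = 462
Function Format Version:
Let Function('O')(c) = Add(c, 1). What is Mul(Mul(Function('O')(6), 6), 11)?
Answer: 462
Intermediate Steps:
Function('O')(c) = Add(1, c)
Mul(Mul(Function('O')(6), 6), 11) = Mul(Mul(Add(1, 6), 6), 11) = Mul(Mul(7, 6), 11) = Mul(42, 11) = 462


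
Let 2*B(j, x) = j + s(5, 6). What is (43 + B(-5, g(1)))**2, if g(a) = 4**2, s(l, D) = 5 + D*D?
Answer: 3721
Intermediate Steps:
s(l, D) = 5 + D**2
g(a) = 16
B(j, x) = 41/2 + j/2 (B(j, x) = (j + (5 + 6**2))/2 = (j + (5 + 36))/2 = (j + 41)/2 = (41 + j)/2 = 41/2 + j/2)
(43 + B(-5, g(1)))**2 = (43 + (41/2 + (1/2)*(-5)))**2 = (43 + (41/2 - 5/2))**2 = (43 + 18)**2 = 61**2 = 3721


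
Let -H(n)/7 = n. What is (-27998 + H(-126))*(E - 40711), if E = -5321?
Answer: 1248203712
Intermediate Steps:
H(n) = -7*n
(-27998 + H(-126))*(E - 40711) = (-27998 - 7*(-126))*(-5321 - 40711) = (-27998 + 882)*(-46032) = -27116*(-46032) = 1248203712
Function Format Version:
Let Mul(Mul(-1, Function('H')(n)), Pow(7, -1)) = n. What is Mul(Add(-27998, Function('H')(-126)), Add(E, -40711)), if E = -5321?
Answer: 1248203712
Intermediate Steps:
Function('H')(n) = Mul(-7, n)
Mul(Add(-27998, Function('H')(-126)), Add(E, -40711)) = Mul(Add(-27998, Mul(-7, -126)), Add(-5321, -40711)) = Mul(Add(-27998, 882), -46032) = Mul(-27116, -46032) = 1248203712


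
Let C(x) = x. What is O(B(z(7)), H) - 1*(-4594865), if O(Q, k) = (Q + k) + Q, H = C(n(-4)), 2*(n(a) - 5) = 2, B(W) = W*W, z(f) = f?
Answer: 4594969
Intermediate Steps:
B(W) = W²
n(a) = 6 (n(a) = 5 + (½)*2 = 5 + 1 = 6)
H = 6
O(Q, k) = k + 2*Q
O(B(z(7)), H) - 1*(-4594865) = (6 + 2*7²) - 1*(-4594865) = (6 + 2*49) + 4594865 = (6 + 98) + 4594865 = 104 + 4594865 = 4594969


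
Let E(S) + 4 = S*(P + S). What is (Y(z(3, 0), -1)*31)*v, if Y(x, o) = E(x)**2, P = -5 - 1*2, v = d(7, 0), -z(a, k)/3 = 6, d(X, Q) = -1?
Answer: -6166396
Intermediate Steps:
z(a, k) = -18 (z(a, k) = -3*6 = -18)
v = -1
P = -7 (P = -5 - 2 = -7)
E(S) = -4 + S*(-7 + S)
Y(x, o) = (-4 + x**2 - 7*x)**2
(Y(z(3, 0), -1)*31)*v = ((4 - 1*(-18)**2 + 7*(-18))**2*31)*(-1) = ((4 - 1*324 - 126)**2*31)*(-1) = ((4 - 324 - 126)**2*31)*(-1) = ((-446)**2*31)*(-1) = (198916*31)*(-1) = 6166396*(-1) = -6166396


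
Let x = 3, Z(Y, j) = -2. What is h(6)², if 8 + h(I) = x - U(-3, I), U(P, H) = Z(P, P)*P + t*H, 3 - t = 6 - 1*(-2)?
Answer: 361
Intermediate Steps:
t = -5 (t = 3 - (6 - 1*(-2)) = 3 - (6 + 2) = 3 - 1*8 = 3 - 8 = -5)
U(P, H) = -5*H - 2*P (U(P, H) = -2*P - 5*H = -5*H - 2*P)
h(I) = -11 + 5*I (h(I) = -8 + (3 - (-5*I - 2*(-3))) = -8 + (3 - (-5*I + 6)) = -8 + (3 - (6 - 5*I)) = -8 + (3 + (-6 + 5*I)) = -8 + (-3 + 5*I) = -11 + 5*I)
h(6)² = (-11 + 5*6)² = (-11 + 30)² = 19² = 361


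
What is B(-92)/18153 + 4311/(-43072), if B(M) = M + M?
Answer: -86182831/781886016 ≈ -0.11022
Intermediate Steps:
B(M) = 2*M
B(-92)/18153 + 4311/(-43072) = (2*(-92))/18153 + 4311/(-43072) = -184*1/18153 + 4311*(-1/43072) = -184/18153 - 4311/43072 = -86182831/781886016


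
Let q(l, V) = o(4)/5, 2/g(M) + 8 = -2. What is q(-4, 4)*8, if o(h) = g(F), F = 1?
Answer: -8/25 ≈ -0.32000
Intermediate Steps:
g(M) = -⅕ (g(M) = 2/(-8 - 2) = 2/(-10) = 2*(-⅒) = -⅕)
o(h) = -⅕
q(l, V) = -1/25 (q(l, V) = -⅕/5 = -⅕*⅕ = -1/25)
q(-4, 4)*8 = -1/25*8 = -8/25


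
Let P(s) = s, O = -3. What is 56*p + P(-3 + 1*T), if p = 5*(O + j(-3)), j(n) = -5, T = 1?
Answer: -2242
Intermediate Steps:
p = -40 (p = 5*(-3 - 5) = 5*(-8) = -40)
56*p + P(-3 + 1*T) = 56*(-40) + (-3 + 1*1) = -2240 + (-3 + 1) = -2240 - 2 = -2242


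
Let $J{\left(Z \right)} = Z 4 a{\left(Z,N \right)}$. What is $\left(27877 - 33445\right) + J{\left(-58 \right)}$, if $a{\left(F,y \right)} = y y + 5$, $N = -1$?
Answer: $-6960$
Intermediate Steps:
$a{\left(F,y \right)} = 5 + y^{2}$ ($a{\left(F,y \right)} = y^{2} + 5 = 5 + y^{2}$)
$J{\left(Z \right)} = 24 Z$ ($J{\left(Z \right)} = Z 4 \left(5 + \left(-1\right)^{2}\right) = 4 Z \left(5 + 1\right) = 4 Z 6 = 24 Z$)
$\left(27877 - 33445\right) + J{\left(-58 \right)} = \left(27877 - 33445\right) + 24 \left(-58\right) = -5568 - 1392 = -6960$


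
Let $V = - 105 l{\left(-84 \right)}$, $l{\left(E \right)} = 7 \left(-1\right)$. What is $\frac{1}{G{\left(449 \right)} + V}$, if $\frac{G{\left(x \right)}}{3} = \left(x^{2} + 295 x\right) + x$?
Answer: $\frac{1}{1004250} \approx 9.9577 \cdot 10^{-7}$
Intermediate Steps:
$l{\left(E \right)} = -7$
$G{\left(x \right)} = 3 x^{2} + 888 x$ ($G{\left(x \right)} = 3 \left(\left(x^{2} + 295 x\right) + x\right) = 3 \left(x^{2} + 296 x\right) = 3 x^{2} + 888 x$)
$V = 735$ ($V = \left(-105\right) \left(-7\right) = 735$)
$\frac{1}{G{\left(449 \right)} + V} = \frac{1}{3 \cdot 449 \left(296 + 449\right) + 735} = \frac{1}{3 \cdot 449 \cdot 745 + 735} = \frac{1}{1003515 + 735} = \frac{1}{1004250}$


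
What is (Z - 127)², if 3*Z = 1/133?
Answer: 2567651584/159201 ≈ 16128.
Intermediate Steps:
Z = 1/399 (Z = (⅓)/133 = (⅓)*(1/133) = 1/399 ≈ 0.0025063)
(Z - 127)² = (1/399 - 127)² = (-50672/399)² = 2567651584/159201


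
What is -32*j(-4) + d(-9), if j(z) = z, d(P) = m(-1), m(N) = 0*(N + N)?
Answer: 128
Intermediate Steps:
m(N) = 0 (m(N) = 0*(2*N) = 0)
d(P) = 0
-32*j(-4) + d(-9) = -32*(-4) + 0 = 128 + 0 = 128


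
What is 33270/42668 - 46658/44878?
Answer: -124428121/478713626 ≈ -0.25992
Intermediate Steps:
33270/42668 - 46658/44878 = 33270*(1/42668) - 46658*1/44878 = 16635/21334 - 23329/22439 = -124428121/478713626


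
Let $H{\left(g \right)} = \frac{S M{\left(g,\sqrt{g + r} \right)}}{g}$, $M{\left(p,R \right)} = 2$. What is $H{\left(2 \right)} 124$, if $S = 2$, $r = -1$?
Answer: $248$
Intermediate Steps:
$H{\left(g \right)} = \frac{4}{g}$ ($H{\left(g \right)} = \frac{2 \cdot 2}{g} = \frac{4}{g}$)
$H{\left(2 \right)} 124 = \frac{4}{2} \cdot 124 = 4 \cdot \frac{1}{2} \cdot 124 = 2 \cdot 124 = 248$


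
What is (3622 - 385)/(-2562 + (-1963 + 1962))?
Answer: -3237/2563 ≈ -1.2630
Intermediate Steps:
(3622 - 385)/(-2562 + (-1963 + 1962)) = 3237/(-2562 - 1) = 3237/(-2563) = 3237*(-1/2563) = -3237/2563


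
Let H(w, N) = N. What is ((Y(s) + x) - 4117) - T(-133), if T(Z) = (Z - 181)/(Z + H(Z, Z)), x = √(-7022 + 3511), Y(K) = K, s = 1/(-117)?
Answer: -64083139/15561 + I*√3511 ≈ -4118.2 + 59.254*I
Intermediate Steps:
s = -1/117 ≈ -0.0085470
x = I*√3511 (x = √(-3511) = I*√3511 ≈ 59.254*I)
T(Z) = (-181 + Z)/(2*Z) (T(Z) = (Z - 181)/(Z + Z) = (-181 + Z)/((2*Z)) = (-181 + Z)*(1/(2*Z)) = (-181 + Z)/(2*Z))
((Y(s) + x) - 4117) - T(-133) = ((-1/117 + I*√3511) - 4117) - (-181 - 133)/(2*(-133)) = (-481690/117 + I*√3511) - (-1)*(-314)/(2*133) = (-481690/117 + I*√3511) - 1*157/133 = (-481690/117 + I*√3511) - 157/133 = -64083139/15561 + I*√3511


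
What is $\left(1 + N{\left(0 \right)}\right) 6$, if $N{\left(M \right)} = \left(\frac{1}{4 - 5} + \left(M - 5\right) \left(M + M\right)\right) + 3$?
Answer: $18$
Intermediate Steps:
$N{\left(M \right)} = 2 + 2 M \left(-5 + M\right)$ ($N{\left(M \right)} = \left(\frac{1}{-1} + \left(-5 + M\right) 2 M\right) + 3 = \left(-1 + 2 M \left(-5 + M\right)\right) + 3 = 2 + 2 M \left(-5 + M\right)$)
$\left(1 + N{\left(0 \right)}\right) 6 = \left(1 + \left(2 - 0 + 2 \cdot 0^{2}\right)\right) 6 = \left(1 + \left(2 + 0 + 2 \cdot 0\right)\right) 6 = \left(1 + \left(2 + 0 + 0\right)\right) 6 = \left(1 + 2\right) 6 = 3 \cdot 6 = 18$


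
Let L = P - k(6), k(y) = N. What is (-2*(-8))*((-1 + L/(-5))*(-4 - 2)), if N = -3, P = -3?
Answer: 96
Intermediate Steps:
k(y) = -3
L = 0 (L = -3 - 1*(-3) = -3 + 3 = 0)
(-2*(-8))*((-1 + L/(-5))*(-4 - 2)) = (-2*(-8))*((-1 + 0/(-5))*(-4 - 2)) = 16*((-1 + 0*(-1/5))*(-6)) = 16*((-1 + 0)*(-6)) = 16*(-1*(-6)) = 16*6 = 96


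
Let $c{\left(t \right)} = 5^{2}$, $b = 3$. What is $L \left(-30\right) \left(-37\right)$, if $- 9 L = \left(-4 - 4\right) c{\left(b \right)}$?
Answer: $\frac{74000}{3} \approx 24667.0$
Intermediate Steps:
$c{\left(t \right)} = 25$
$L = \frac{200}{9}$ ($L = - \frac{\left(-4 - 4\right) 25}{9} = - \frac{\left(-8\right) 25}{9} = \left(- \frac{1}{9}\right) \left(-200\right) = \frac{200}{9} \approx 22.222$)
$L \left(-30\right) \left(-37\right) = \frac{200}{9} \left(-30\right) \left(-37\right) = \left(- \frac{2000}{3}\right) \left(-37\right) = \frac{74000}{3}$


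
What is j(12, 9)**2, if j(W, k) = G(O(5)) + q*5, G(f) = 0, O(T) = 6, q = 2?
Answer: 100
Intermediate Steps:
j(W, k) = 10 (j(W, k) = 0 + 2*5 = 0 + 10 = 10)
j(12, 9)**2 = 10**2 = 100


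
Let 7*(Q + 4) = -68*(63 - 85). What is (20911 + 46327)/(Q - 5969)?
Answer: -470666/40315 ≈ -11.675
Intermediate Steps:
Q = 1468/7 (Q = -4 + (-68*(63 - 85))/7 = -4 + (-68*(-22))/7 = -4 + (⅐)*1496 = -4 + 1496/7 = 1468/7 ≈ 209.71)
(20911 + 46327)/(Q - 5969) = (20911 + 46327)/(1468/7 - 5969) = 67238/(-40315/7) = 67238*(-7/40315) = -470666/40315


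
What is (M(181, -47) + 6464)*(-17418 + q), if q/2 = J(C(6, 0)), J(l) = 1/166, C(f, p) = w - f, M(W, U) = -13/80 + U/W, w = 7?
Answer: -135306176791651/1201840 ≈ -1.1258e+8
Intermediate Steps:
M(W, U) = -13/80 + U/W (M(W, U) = -13*1/80 + U/W = -13/80 + U/W)
C(f, p) = 7 - f
J(l) = 1/166
q = 1/83 (q = 2*(1/166) = 1/83 ≈ 0.012048)
(M(181, -47) + 6464)*(-17418 + q) = ((-13/80 - 47/181) + 6464)*(-17418 + 1/83) = ((-13/80 - 47*1/181) + 6464)*(-1445693/83) = ((-13/80 - 47/181) + 6464)*(-1445693/83) = (-6113/14480 + 6464)*(-1445693/83) = (93592607/14480)*(-1445693/83) = -135306176791651/1201840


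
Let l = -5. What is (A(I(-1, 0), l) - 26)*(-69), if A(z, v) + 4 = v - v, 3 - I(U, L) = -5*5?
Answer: 2070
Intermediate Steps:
I(U, L) = 28 (I(U, L) = 3 - (-5)*5 = 3 - 1*(-25) = 3 + 25 = 28)
A(z, v) = -4 (A(z, v) = -4 + (v - v) = -4 + 0 = -4)
(A(I(-1, 0), l) - 26)*(-69) = (-4 - 26)*(-69) = -30*(-69) = 2070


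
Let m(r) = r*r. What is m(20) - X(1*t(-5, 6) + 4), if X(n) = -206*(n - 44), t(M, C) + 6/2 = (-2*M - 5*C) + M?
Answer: -13608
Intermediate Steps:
t(M, C) = -3 - M - 5*C (t(M, C) = -3 + ((-2*M - 5*C) + M) = -3 + ((-5*C - 2*M) + M) = -3 + (-M - 5*C) = -3 - M - 5*C)
X(n) = 9064 - 206*n (X(n) = -206*(-44 + n) = 9064 - 206*n)
m(r) = r**2
m(20) - X(1*t(-5, 6) + 4) = 20**2 - (9064 - 206*(1*(-3 - 1*(-5) - 5*6) + 4)) = 400 - (9064 - 206*(1*(-3 + 5 - 30) + 4)) = 400 - (9064 - 206*(1*(-28) + 4)) = 400 - (9064 - 206*(-28 + 4)) = 400 - (9064 - 206*(-24)) = 400 - (9064 + 4944) = 400 - 1*14008 = 400 - 14008 = -13608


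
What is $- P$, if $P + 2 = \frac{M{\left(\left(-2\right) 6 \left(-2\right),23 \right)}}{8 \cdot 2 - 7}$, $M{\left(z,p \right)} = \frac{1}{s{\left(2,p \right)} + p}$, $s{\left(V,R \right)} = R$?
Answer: $\frac{827}{414} \approx 1.9976$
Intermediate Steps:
$M{\left(z,p \right)} = \frac{1}{2 p}$ ($M{\left(z,p \right)} = \frac{1}{p + p} = \frac{1}{2 p}$)
$P = - \frac{827}{414}$ ($P = -2 + \frac{\frac{1}{2} \cdot \frac{1}{23}}{8 \cdot 2 - 7} = -2 + \frac{\frac{1}{2} \cdot \frac{1}{23}}{16 - 7} = -2 + \frac{1}{46 \cdot 9} = -2 + \frac{1}{46} \cdot \frac{1}{9} = -2 + \frac{1}{414} = - \frac{827}{414} \approx -1.9976$)
$- P = \left(-1\right) \left(- \frac{827}{414}\right) = \frac{827}{414}$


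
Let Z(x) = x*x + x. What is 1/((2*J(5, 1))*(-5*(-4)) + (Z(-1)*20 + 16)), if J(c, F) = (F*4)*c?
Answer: 1/816 ≈ 0.0012255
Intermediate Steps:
Z(x) = x + x**2 (Z(x) = x**2 + x = x + x**2)
J(c, F) = 4*F*c (J(c, F) = (4*F)*c = 4*F*c)
1/((2*J(5, 1))*(-5*(-4)) + (Z(-1)*20 + 16)) = 1/((2*(4*1*5))*(-5*(-4)) + (-(1 - 1)*20 + 16)) = 1/((2*20)*20 + (-1*0*20 + 16)) = 1/(40*20 + (0*20 + 16)) = 1/(800 + (0 + 16)) = 1/(800 + 16) = 1/816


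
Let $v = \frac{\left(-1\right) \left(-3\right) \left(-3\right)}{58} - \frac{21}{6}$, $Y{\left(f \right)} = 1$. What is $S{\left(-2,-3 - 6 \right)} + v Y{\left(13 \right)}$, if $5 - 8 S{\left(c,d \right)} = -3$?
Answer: $- \frac{77}{29} \approx -2.6552$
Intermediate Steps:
$S{\left(c,d \right)} = 1$ ($S{\left(c,d \right)} = \frac{5}{8} - - \frac{3}{8} = \frac{5}{8} + \frac{3}{8} = 1$)
$v = - \frac{106}{29}$ ($v = 3 \left(-3\right) \frac{1}{58} - \frac{7}{2} = \left(-9\right) \frac{1}{58} - \frac{7}{2} = - \frac{9}{58} - \frac{7}{2} = - \frac{106}{29} \approx -3.6552$)
$S{\left(-2,-3 - 6 \right)} + v Y{\left(13 \right)} = 1 - \frac{106}{29} = - \frac{77}{29}$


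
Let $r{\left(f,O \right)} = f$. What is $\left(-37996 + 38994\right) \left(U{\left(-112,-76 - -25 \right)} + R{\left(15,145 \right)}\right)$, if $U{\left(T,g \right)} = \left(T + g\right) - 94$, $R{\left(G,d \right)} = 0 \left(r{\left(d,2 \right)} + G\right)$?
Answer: $-256486$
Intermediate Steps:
$R{\left(G,d \right)} = 0$ ($R{\left(G,d \right)} = 0 \left(d + G\right) = 0 \left(G + d\right) = 0$)
$U{\left(T,g \right)} = -94 + T + g$
$\left(-37996 + 38994\right) \left(U{\left(-112,-76 - -25 \right)} + R{\left(15,145 \right)}\right) = \left(-37996 + 38994\right) \left(\left(-94 - 112 - 51\right) + 0\right) = 998 \left(\left(-94 - 112 + \left(-76 + 25\right)\right) + 0\right) = 998 \left(\left(-94 - 112 - 51\right) + 0\right) = 998 \left(-257 + 0\right) = 998 \left(-257\right) = -256486$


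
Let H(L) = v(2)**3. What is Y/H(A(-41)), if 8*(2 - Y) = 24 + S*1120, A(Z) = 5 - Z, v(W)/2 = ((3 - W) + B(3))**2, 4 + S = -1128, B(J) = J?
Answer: 158479/32768 ≈ 4.8364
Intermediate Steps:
S = -1132 (S = -4 - 1128 = -1132)
v(W) = 2*(6 - W)**2 (v(W) = 2*((3 - W) + 3)**2 = 2*(6 - W)**2)
Y = 158479 (Y = 2 - (24 - 1132*1120)/8 = 2 - (24 - 1267840)/8 = 2 - 1/8*(-1267816) = 2 + 158477 = 158479)
H(L) = 32768 (H(L) = (2*(6 - 1*2)**2)**3 = (2*(6 - 2)**2)**3 = (2*4**2)**3 = (2*16)**3 = 32**3 = 32768)
Y/H(A(-41)) = 158479/32768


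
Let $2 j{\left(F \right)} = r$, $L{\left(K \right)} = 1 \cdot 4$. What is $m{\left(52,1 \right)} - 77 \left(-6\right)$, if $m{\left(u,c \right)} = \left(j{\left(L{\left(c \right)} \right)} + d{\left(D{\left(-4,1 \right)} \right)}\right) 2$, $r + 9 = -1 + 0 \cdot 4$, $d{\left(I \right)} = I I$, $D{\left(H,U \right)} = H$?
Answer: $484$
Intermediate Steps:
$L{\left(K \right)} = 4$
$d{\left(I \right)} = I^{2}$
$r = -10$ ($r = -9 + \left(-1 + 0 \cdot 4\right) = -9 + \left(-1 + 0\right) = -9 - 1 = -10$)
$j{\left(F \right)} = -5$ ($j{\left(F \right)} = \frac{1}{2} \left(-10\right) = -5$)
$m{\left(u,c \right)} = 22$ ($m{\left(u,c \right)} = \left(-5 + \left(-4\right)^{2}\right) 2 = \left(-5 + 16\right) 2 = 11 \cdot 2 = 22$)
$m{\left(52,1 \right)} - 77 \left(-6\right) = 22 - 77 \left(-6\right) = 22 - -462 = 22 + 462 = 484$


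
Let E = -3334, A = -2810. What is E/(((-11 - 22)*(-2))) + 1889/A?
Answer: -4746607/92730 ≈ -51.187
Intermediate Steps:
E/(((-11 - 22)*(-2))) + 1889/A = -3334*(-1/(2*(-11 - 22))) + 1889/(-2810) = -3334/((-33*(-2))) + 1889*(-1/2810) = -3334/66 - 1889/2810 = -3334*1/66 - 1889/2810 = -1667/33 - 1889/2810 = -4746607/92730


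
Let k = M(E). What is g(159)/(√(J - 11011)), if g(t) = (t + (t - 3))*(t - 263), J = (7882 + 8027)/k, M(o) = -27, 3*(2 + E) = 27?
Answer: 49140*I*√104402/52201 ≈ 304.17*I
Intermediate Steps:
E = 7 (E = -2 + (⅓)*27 = -2 + 9 = 7)
k = -27
J = -5303/9 (J = (7882 + 8027)/(-27) = 15909*(-1/27) = -5303/9 ≈ -589.22)
g(t) = (-263 + t)*(-3 + 2*t) (g(t) = (t + (-3 + t))*(-263 + t) = (-3 + 2*t)*(-263 + t) = (-263 + t)*(-3 + 2*t))
g(159)/(√(J - 11011)) = (789 - 529*159 + 2*159²)/(√(-5303/9 - 11011)) = (789 - 84111 + 2*25281)/(√(-104402/9)) = (789 - 84111 + 50562)/((I*√104402/3)) = -(-49140)*I*√104402/52201 = 49140*I*√104402/52201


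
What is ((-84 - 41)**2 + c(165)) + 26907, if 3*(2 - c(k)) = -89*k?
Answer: 47429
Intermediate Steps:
c(k) = 2 + 89*k/3 (c(k) = 2 - (-89)*k/3 = 2 + 89*k/3)
((-84 - 41)**2 + c(165)) + 26907 = ((-84 - 41)**2 + (2 + (89/3)*165)) + 26907 = ((-125)**2 + (2 + 4895)) + 26907 = (15625 + 4897) + 26907 = 20522 + 26907 = 47429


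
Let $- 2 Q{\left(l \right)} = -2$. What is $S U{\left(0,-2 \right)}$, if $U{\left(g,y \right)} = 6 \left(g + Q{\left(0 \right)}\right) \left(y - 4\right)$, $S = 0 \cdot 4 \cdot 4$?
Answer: $0$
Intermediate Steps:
$S = 0$ ($S = 0 \cdot 4 = 0$)
$Q{\left(l \right)} = 1$ ($Q{\left(l \right)} = \left(- \frac{1}{2}\right) \left(-2\right) = 1$)
$U{\left(g,y \right)} = 6 \left(1 + g\right) \left(-4 + y\right)$ ($U{\left(g,y \right)} = 6 \left(g + 1\right) \left(y - 4\right) = 6 \left(1 + g\right) \left(-4 + y\right)$)
$S U{\left(0,-2 \right)} = 0 \left(-24 - 0 + 6 \left(-2\right) + 6 \cdot 0 \left(-2\right)\right) = 0 \left(-24 + 0 - 12 + 0\right) = 0 \left(-36\right) = 0$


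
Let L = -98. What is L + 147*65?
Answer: 9457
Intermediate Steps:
L + 147*65 = -98 + 147*65 = -98 + 9555 = 9457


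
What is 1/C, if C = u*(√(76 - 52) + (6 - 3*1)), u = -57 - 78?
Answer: 1/675 - 2*√6/2025 ≈ -0.00093777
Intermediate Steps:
u = -135
C = -405 - 270*√6 (C = -135*(√(76 - 52) + (6 - 3*1)) = -135*(√24 + (6 - 3)) = -135*(2*√6 + 3) = -135*(3 + 2*√6) = -405 - 270*√6 ≈ -1066.4)
1/C = 1/(-405 - 270*√6)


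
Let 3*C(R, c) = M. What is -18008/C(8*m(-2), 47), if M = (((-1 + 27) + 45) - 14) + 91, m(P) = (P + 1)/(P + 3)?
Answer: -13506/37 ≈ -365.03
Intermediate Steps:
m(P) = (1 + P)/(3 + P)
M = 148 (M = ((26 + 45) - 14) + 91 = (71 - 14) + 91 = 57 + 91 = 148)
C(R, c) = 148/3 (C(R, c) = (1/3)*148 = 148/3)
-18008/C(8*m(-2), 47) = -18008/148/3 = -18008*3/148 = -13506/37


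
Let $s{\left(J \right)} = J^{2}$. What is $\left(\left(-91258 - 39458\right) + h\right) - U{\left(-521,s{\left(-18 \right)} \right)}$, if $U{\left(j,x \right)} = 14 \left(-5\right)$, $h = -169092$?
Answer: $-299738$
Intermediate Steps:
$U{\left(j,x \right)} = -70$
$\left(\left(-91258 - 39458\right) + h\right) - U{\left(-521,s{\left(-18 \right)} \right)} = \left(\left(-91258 - 39458\right) - 169092\right) - -70 = \left(-130716 - 169092\right) + 70 = -299808 + 70 = -299738$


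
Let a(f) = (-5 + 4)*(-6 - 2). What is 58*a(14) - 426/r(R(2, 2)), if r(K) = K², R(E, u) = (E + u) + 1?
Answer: 11174/25 ≈ 446.96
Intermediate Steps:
R(E, u) = 1 + E + u
a(f) = 8 (a(f) = -1*(-8) = 8)
58*a(14) - 426/r(R(2, 2)) = 58*8 - 426/(1 + 2 + 2)² = 464 - 426/(5²) = 464 - 426/25 = 11174/25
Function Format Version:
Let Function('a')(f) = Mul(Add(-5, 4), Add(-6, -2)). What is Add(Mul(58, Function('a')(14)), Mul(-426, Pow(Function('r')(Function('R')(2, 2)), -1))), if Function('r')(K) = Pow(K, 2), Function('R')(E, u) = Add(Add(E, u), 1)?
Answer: Rational(11174, 25) ≈ 446.96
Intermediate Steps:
Function('R')(E, u) = Add(1, E, u)
Function('a')(f) = 8 (Function('a')(f) = Mul(-1, -8) = 8)
Add(Mul(58, Function('a')(14)), Mul(-426, Pow(Function('r')(Function('R')(2, 2)), -1))) = Add(Mul(58, 8), Mul(-426, Pow(Pow(Add(1, 2, 2), 2), -1))) = Add(464, Mul(-426, Pow(Pow(5, 2), -1))) = Add(464, Mul(-426, Pow(25, -1))) = Add(464, Mul(-426, Rational(1, 25))) = Add(464, Rational(-426, 25)) = Rational(11174, 25)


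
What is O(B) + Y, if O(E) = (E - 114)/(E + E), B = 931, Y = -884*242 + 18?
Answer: -20963137/98 ≈ -2.1391e+5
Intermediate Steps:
Y = -213910 (Y = -213928 + 18 = -213910)
O(E) = (-114 + E)/(2*E) (O(E) = (-114 + E)/((2*E)) = (-114 + E)*(1/(2*E)) = (-114 + E)/(2*E))
O(B) + Y = (1/2)*(-114 + 931)/931 - 213910 = (1/2)*(1/931)*817 - 213910 = 43/98 - 213910 = -20963137/98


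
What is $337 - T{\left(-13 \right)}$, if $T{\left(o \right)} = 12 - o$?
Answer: $312$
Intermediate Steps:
$337 - T{\left(-13 \right)} = 337 - \left(12 - -13\right) = 337 - \left(12 + 13\right) = 337 - 25 = 312$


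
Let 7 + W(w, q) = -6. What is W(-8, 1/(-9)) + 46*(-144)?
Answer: -6637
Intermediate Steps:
W(w, q) = -13 (W(w, q) = -7 - 6 = -13)
W(-8, 1/(-9)) + 46*(-144) = -13 + 46*(-144) = -13 - 6624 = -6637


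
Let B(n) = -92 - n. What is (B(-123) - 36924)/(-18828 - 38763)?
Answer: 467/729 ≈ 0.64060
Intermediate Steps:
(B(-123) - 36924)/(-18828 - 38763) = ((-92 - 1*(-123)) - 36924)/(-18828 - 38763) = ((-92 + 123) - 36924)/(-57591) = (31 - 36924)*(-1/57591) = -36893*(-1/57591) = 467/729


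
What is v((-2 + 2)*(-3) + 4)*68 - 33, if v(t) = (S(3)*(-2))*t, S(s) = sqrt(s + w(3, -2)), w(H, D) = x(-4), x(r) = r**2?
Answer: -33 - 544*sqrt(19) ≈ -2404.2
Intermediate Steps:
w(H, D) = 16 (w(H, D) = (-4)**2 = 16)
S(s) = sqrt(16 + s) (S(s) = sqrt(s + 16) = sqrt(16 + s))
v(t) = -2*t*sqrt(19) (v(t) = (sqrt(16 + 3)*(-2))*t = (sqrt(19)*(-2))*t = (-2*sqrt(19))*t = -2*t*sqrt(19))
v((-2 + 2)*(-3) + 4)*68 - 33 = -2*((-2 + 2)*(-3) + 4)*sqrt(19)*68 - 33 = -2*(0*(-3) + 4)*sqrt(19)*68 - 33 = -2*(0 + 4)*sqrt(19)*68 - 33 = -2*4*sqrt(19)*68 - 33 = -8*sqrt(19)*68 - 33 = -544*sqrt(19) - 33 = -33 - 544*sqrt(19)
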